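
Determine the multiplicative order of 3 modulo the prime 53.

52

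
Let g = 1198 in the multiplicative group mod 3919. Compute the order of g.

The order of 1198 must divide p − 1 = 3918 = 2 · 3 · 653.
Divisors: 1, 2, 3, 6, 653, 1306, 1959, 3918.
Check each in increasing order: 1198^1 ≡ 1198;  1198^2 ≡ 850;  1198^3 ≡ 3279;  1198^6 ≡ 2024;  1198^653 ≡ 3918;  1198^1306 ≡ 1.
Smallest exponent giving 1 is 1306.

1306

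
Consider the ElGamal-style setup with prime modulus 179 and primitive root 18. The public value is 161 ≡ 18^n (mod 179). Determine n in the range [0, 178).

Baby-step giant-step with m = ceil(sqrt(178)) = 14.
Baby table (18^j mod 179 for j=0..13):
  0:1  1:18  2:145  3:104  4:82  5:44  6:76  7:115
  8:101  9:28  10:146  11:122  12:48  13:148
Giant step factor: 18^(-14) ≡ 17 (mod 179).
Scan 161·17^i mod 179 for i = 0, 1, …:
  i=0: 161   i=1: 52   i=2: 168   i=3: 171
  i=4: 43   i=5: 15   i=6: 76
Match at i=6, j=6: n = 6·14 + 6 = 90.

90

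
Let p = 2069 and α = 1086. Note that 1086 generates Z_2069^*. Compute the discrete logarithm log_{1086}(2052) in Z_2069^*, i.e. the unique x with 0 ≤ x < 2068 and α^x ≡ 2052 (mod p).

Baby-step giant-step with m = ceil(sqrt(2068)) = 46.
Baby table (1086^j mod 2069 for j=0..45):
  0:1  1:1086  2:66  3:1330  4:218  5:882  6:1974  7:280
  8:2006  9:1928  10:2049  11:1039  12:749  13:297  14:1847  15:981
  16:1900  17:607  18:1260  19:751  20:400  21:1979  22:1572  23:267
  24:302  25:1070  26:1311  27:274  28:1697  29:1532  30:276  31:1800
  32:1664  33:867  34:167  35:1359  36:677  37:727  38:1233  39:395
  40:687  41:1242  42:1893  43:1281  44:798  45:1786
Giant step factor: 1086^(-46) ≡ 961 (mod 2069).
Scan 2052·961^i mod 2069 for i = 0, 1, …:
  i=0: 2052   i=1: 215   i=2: 1784   i=3: 1292
  i=4: 212   i=5: 970   i=6: 1120   i=7: 440
  i=8: 764   i=9: 1778     …   i=14: 1756
  i=15: 1281
Match at i=15, j=43: x = 15·46 + 43 = 733.

733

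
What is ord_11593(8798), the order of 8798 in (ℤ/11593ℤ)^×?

252

The order of 8798 must divide p − 1 = 11592 = 2^3 · 3^2 · 7 · 23.
Divisors: 1, 2, 3, 4, 6, 7, 8, 9, 12, 14, 18, 21, 23, 24, 28, 36, 42, 46, 56, 63, 69, 72, 84, 92, 126, 138, 161, 168, 184, 207, 252, 276, 322, 414, 483, 504, 552, 644, 828, 966, 1288, 1449, 1656, 1932, 2898, 3864, 5796, 11592.
Check each in increasing order: 8798^1 ≡ 8798;  8798^2 ≡ 9936;  8798^3 ≡ 5708;  8798^4 ≡ 9701;  8798^6 ≡ 4934;  8798^7 ≡ 5140;  8798^8 ≡ 9020;  8798^9 ≡ 3875;  8798^12 ≡ 10649;  8798^14 ≡ 10746;  8798^18 ≡ 2690;  8798^21 ≡ 5388;  8798^23 ≡ 10287;  8798^24 ≡ 10068;  8798^28 ≡ 10236;  8798^36 ≡ 2068;  8798^42 ≡ 1672;  8798^46 ≡ 1465;  8798^56 ≡ 9755;  8798^63 ≡ 975;  8798^69 ≡ 11148;  8798^72 ≡ 10400;  8798^84 ≡ 1671;  8798^92 ≡ 1520;  8798^126 ≡ 11592;  8798^138 ≡ 944;  8798^161 ≡ 7587;  8798^168 ≡ 9921;  8798^184 ≡ 3393;  8798^207 ≡ 8861;  8798^252 ≡ 1.
Smallest exponent giving 1 is 252.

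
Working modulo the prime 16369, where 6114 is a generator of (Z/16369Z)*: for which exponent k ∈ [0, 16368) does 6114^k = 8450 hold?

Baby-step giant-step with m = ceil(sqrt(16368)) = 128.
Baby table (6114^j mod 16369 for j=0..127):
  0:1  1:6114  2:10569  3:10423  4:1705  5:13686  6:14245  7:10850
  8:9712  9:8805  10:12498  11:2280  12:9901  13:2152  14:13021  15:7947
  16:4766  17:2504  18:4441  19:12472  20:7006  21:13380  22:9427  23:1429
  24:12229  25:10883  26:15046  27:13833  28:12708  29:9438  30:3207  31:13905
  32:10953  33:1063  34:689  35:5713  36:14205  37:11825  38:12546  39:1110
  40:9774  41:11386  42:13016  43:10115  44:1028  45:15865  46:12285  47:9518
  48:1257  49:8237  50:9974  51:6511  52:15215  53:15852  54:14648  55:3073
  56:13079  57:2441  58:12115  59:1385  60:5117  61:4179  62:14766  63:4289
  64:16177  65:4680  66:508  67:12171  68:20  69:7697  70:14952  71:12032
  72:1362  73:11816  74:6627  75:4203  76:14181  77:12410  78:4425  79:12862
  80:1592  81:10302  82:14885  83:11619  84:13475  85:973  86:6975  87:3905
  88:9168  89:5696  90:8481  91:12211  92:15414  93:4863  94:6278  95:14756
  96:8625  97:8701  98:15033  99:16196  100:6263  101:4891  102:13780  103:16046
  104:5827  105:7334  106:5385  107:5831  108:15421  109:14923  110:14785  111:5872
  112:4191  113:6289  114:165  115:10301  116:8771  117:1050  118:3052  119:15637
  120:9658  121:6029  122:14687  123:12353  124:16045  125:16082  126:13134  127:11331
Giant step factor: 6114^(-128) ≡ 14429 (mod 16369).
Scan 8450·14429^i mod 16369 for i = 0, 1, …:
  i=0: 8450   i=1: 8738   i=2: 6564   i=3: 922
  i=4: 11910   i=5: 7628   i=6: 15625   i=7: 2888
  i=8: 11847   i=9: 15265     …   i=123: 6402
  i=124: 4191
Match at i=124, j=112: k = 124·128 + 112 = 15984.

15984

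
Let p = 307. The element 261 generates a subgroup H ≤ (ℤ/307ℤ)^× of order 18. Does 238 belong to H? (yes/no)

238 ∈ ⟨261⟩ iff 238^18 ≡ 1 (mod 307), since |⟨261⟩| = 18.
238^18 mod 307 = 280.
Since 280 ≠ 1, 238 does not lie in the subgroup.

no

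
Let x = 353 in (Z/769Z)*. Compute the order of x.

The order of 353 must divide p − 1 = 768 = 2^8 · 3.
Divisors: 1, 2, 3, 4, 6, 8, 12, 16, 24, 32, 48, 64, 96, 128, 192, 256, 384, 768.
Check each in increasing order: 353^1 ≡ 353;  353^2 ≡ 31;  353^3 ≡ 177;  353^4 ≡ 192;  353^6 ≡ 569;  353^8 ≡ 721;  353^12 ≡ 12;  353^16 ≡ 766;  353^24 ≡ 144;  353^32 ≡ 9;  353^48 ≡ 742;  353^64 ≡ 81;  353^96 ≡ 729;  353^128 ≡ 409;  353^192 ≡ 62;  353^256 ≡ 408;  353^384 ≡ 768;  353^768 ≡ 1.
Smallest exponent giving 1 is 768.

768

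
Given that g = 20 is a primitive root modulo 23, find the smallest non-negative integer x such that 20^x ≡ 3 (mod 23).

12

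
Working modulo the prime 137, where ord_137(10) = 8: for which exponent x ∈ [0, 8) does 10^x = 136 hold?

4

Successive powers of 10 modulo 137:
  10^0=1  10^1=10  10^2=100  10^3=41  10^4=136
So 10^4 ≡ 136 (mod 137), giving x = 4.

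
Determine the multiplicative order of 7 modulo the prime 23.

22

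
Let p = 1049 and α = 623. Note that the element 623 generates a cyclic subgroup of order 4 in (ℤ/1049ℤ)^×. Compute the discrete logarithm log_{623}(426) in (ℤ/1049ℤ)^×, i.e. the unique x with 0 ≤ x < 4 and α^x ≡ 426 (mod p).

3

Successive powers of 623 modulo 1049:
  623^0=1  623^1=623  623^2=1048  623^3=426
So 623^3 ≡ 426 (mod 1049), giving x = 3.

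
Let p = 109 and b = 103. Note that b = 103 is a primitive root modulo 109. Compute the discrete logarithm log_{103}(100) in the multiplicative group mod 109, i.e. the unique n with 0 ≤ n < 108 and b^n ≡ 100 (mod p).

50

Baby-step giant-step with m = ceil(sqrt(108)) = 11.
Baby table (103^j mod 109 for j=0..10):
  0:1  1:103  2:36  3:2  4:97  5:72  6:4  7:85
  8:35  9:8  10:61
Giant step factor: 103^(-11) ≡ 95 (mod 109).
Scan 100·95^i mod 109 for i = 0, 1, …:
  i=0: 100   i=1: 17   i=2: 89   i=3: 62
  i=4: 4
Match at i=4, j=6: n = 4·11 + 6 = 50.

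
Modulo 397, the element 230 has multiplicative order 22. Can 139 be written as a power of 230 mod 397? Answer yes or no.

139 ∈ ⟨230⟩ iff 139^22 ≡ 1 (mod 397), since |⟨230⟩| = 22.
139^22 mod 397 = 383.
Since 383 ≠ 1, 139 does not lie in the subgroup.

no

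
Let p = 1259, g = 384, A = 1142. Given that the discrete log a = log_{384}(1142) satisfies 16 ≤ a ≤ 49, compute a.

18

Compute 384^16 mod 1259 = 962, then multiply by 384 repeatedly:
  384^16=962  384^17=521  384^18=1142
Found 1142 at exponent 18.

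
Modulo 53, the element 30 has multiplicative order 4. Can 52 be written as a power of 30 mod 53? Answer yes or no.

⟨30⟩ has order 4; its elements mod 53 are {1, 23, 30, 52}.
52 is in this set.

yes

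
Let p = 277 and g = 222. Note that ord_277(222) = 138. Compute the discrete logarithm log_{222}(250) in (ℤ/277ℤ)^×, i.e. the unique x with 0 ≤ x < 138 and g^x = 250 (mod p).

Baby-step giant-step with m = ceil(sqrt(138)) = 12.
Baby table (222^j mod 277 for j=0..11):
  0:1  1:222  2:255  3:102  4:207  5:249  6:155  7:62
  8:191  9:21  10:230  11:92
Giant step factor: 222^(-12) ≡ 131 (mod 277).
Scan 250·131^i mod 277 for i = 0, 1, …:
  i=0: 250   i=1: 64   i=2: 74   i=3: 276
  i=4: 146   i=5: 13   i=6: 41   i=7: 108
  i=8: 21
Match at i=8, j=9: x = 8·12 + 9 = 105.

105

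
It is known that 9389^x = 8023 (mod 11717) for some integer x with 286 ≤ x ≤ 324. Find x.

Compute 9389^286 mod 11717 = 7542, then multiply by 9389 repeatedly:
  9389^286=7542  9389^287=6007  9389^288=5802  9389^289=2645  9389^290=5582
  9389^291=10974  9389^292=7305  9389^293=7044  9389^294=5368  9389^295=5335
  9389^296=140  9389^297=2156  9389^298=7425  9389^299=8892  9389^300=3363
  9389^301=9609  9389^302=9718  9389^303=2023  9389^304=690  9389^305=10626
  9389^306=8976  9389^307=7000  9389^308=2347  9389^309=8023
Found 8023 at exponent 309.

309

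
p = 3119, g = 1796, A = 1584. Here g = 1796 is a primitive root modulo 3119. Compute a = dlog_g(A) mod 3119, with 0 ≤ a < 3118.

2426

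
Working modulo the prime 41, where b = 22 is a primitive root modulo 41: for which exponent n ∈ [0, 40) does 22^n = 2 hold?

34

Successive powers of 22 modulo 41:
  22^0=1  22^1=22  22^2=33  22^3=29  22^4=23  22^5=14
  22^6=21  22^7=11  22^8=37  22^9=35  22^10=32  22^11=7
  22^12=31  22^13=26  22^14=39  22^15=38  22^16=16  22^17=24
  22^18=36  22^19=13  22^20=40  22^21=19  22^22=8  22^23=12
  22^24=18  22^25=27  22^26=20  22^27=30  22^28=4  22^29=6
  22^30=9  22^31=34  22^32=10  22^33=15  22^34=2
So 22^34 ≡ 2 (mod 41), giving n = 34.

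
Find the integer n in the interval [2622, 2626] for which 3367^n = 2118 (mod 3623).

2624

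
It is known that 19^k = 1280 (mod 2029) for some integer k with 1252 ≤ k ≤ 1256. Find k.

1254

Compute 19^1252 mod 2029 = 841, then multiply by 19 repeatedly:
  19^1252=841  19^1253=1776  19^1254=1280
Found 1280 at exponent 1254.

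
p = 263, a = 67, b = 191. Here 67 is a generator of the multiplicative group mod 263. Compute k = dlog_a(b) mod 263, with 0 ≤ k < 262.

Baby-step giant-step with m = ceil(sqrt(262)) = 17.
Baby table (67^j mod 263 for j=0..16):
  0:1  1:67  2:18  3:154  4:61  5:142  6:46  7:189
  8:39  9:246  10:176  11:220  12:12  13:15  14:216  15:7
  16:206
Giant step factor: 67^(-17) ≡ 215 (mod 263).
Scan 191·215^i mod 263 for i = 0, 1, …:
  i=0: 191   i=1: 37   i=2: 65   i=3: 36
  i=4: 113   i=5: 99   i=6: 245   i=7: 75
  i=8: 82   i=9: 9   i=10: 94   i=11: 222
  i=12: 127   i=13: 216
Match at i=13, j=14: k = 13·17 + 14 = 235.

235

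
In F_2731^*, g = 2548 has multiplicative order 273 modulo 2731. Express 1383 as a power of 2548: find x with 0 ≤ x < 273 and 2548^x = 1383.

118

Baby-step giant-step with m = ceil(sqrt(273)) = 17.
Baby table (2548^j mod 2731 for j=0..16):
  0:1  1:2548  2:717  3:2608  4:661  5:1932  6:1474  7:627
  8:2692  9:1675  10:2078  11:2066  12:1531  13:1120  14:2596  15:126
  16:1521
Giant step factor: 2548^(-17) ≡ 212 (mod 2731).
Scan 1383·212^i mod 2731 for i = 0, 1, …:
  i=0: 1383   i=1: 979   i=2: 2723   i=3: 1035
  i=4: 940   i=5: 2648   i=6: 1521
Match at i=6, j=16: x = 6·17 + 16 = 118.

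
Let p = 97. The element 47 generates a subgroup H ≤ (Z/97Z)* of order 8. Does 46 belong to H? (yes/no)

no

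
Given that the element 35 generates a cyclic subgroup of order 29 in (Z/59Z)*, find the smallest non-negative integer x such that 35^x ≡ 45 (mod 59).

2

Successive powers of 35 modulo 59:
  35^0=1  35^1=35  35^2=45
So 35^2 ≡ 45 (mod 59), giving x = 2.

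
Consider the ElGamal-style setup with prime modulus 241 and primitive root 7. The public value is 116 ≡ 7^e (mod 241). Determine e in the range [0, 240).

54

Baby-step giant-step with m = ceil(sqrt(240)) = 16.
Baby table (7^j mod 241 for j=0..15):
  0:1  1:7  2:49  3:102  4:232  5:178  6:41  7:46
  8:81  9:85  10:113  11:68  12:235  13:199  14:188  15:111
Giant step factor: 7^(-16) ≡ 183 (mod 241).
Scan 116·183^i mod 241 for i = 0, 1, …:
  i=0: 116   i=1: 20   i=2: 45   i=3: 41
Match at i=3, j=6: e = 3·16 + 6 = 54.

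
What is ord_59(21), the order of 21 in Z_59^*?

The order of 21 must divide p − 1 = 58 = 2 · 29.
Divisors: 1, 2, 29, 58.
Check each in increasing order: 21^1 ≡ 21;  21^2 ≡ 28;  21^29 ≡ 1.
Smallest exponent giving 1 is 29.

29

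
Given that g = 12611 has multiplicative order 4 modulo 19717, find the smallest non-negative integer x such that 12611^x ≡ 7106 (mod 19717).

Successive powers of 12611 modulo 19717:
  12611^0=1  12611^1=12611  12611^2=19716  12611^3=7106
So 12611^3 ≡ 7106 (mod 19717), giving x = 3.

3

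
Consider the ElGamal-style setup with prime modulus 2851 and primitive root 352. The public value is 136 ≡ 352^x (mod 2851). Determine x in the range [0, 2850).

Baby-step giant-step with m = ceil(sqrt(2850)) = 54.
Baby table (352^j mod 2851 for j=0..53):
  0:1  1:352  2:1311  3:2461  4:2419  5:1890  6:997  7:271
  8:1309  9:1757  10:2648  11:2670  12:1861  13:2193  14:2166  15:1215
  16:30  17:2007  18:2267  19:2555  20:1295  21:2531  22:1400  23:2428
  24:2207  25:1392  26:2463  27:272  28:1661  29:217  30:2258  31:2238
  32:900  33:339  34:2437  35:2524  36:1787  37:1804  38:2086  39:1565
  40:637  41:1846  42:2615  43:2458  44:1363  45:808  46:2167  47:1567
  48:1341  49:1617  50:1835  51:1594  52:2292  53:2802
Giant step factor: 352^(-54) ≡ 261 (mod 2851).
Scan 136·261^i mod 2851 for i = 0, 1, …:
  i=0: 136   i=1: 1284   i=2: 1557   i=3: 1535
  i=4: 1495   i=5: 2459   i=6: 324   i=7: 1885
  i=8: 1613   i=9: 1896     …   i=27: 336
  i=28: 2166
Match at i=28, j=14: x = 28·54 + 14 = 1526.

1526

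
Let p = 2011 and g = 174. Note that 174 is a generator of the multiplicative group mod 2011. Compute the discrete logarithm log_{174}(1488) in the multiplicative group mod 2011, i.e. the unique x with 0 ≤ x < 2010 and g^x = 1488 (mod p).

693

Baby-step giant-step with m = ceil(sqrt(2010)) = 45.
Baby table (174^j mod 2011 for j=0..44):
  0:1  1:174  2:111  3:1215  4:255  5:128  6:151  7:131
  8:673  9:464  10:296  11:1229  12:680  13:1682  14:1073  15:1690
  16:454  17:567  18:119  19:596  20:1143  21:1804  22:180  23:1155
  24:1881  25:1512  26:1658  27:919  28:1037  29:1459  30:480  31:1069
  32:994  33:10  34:1740  35:1110  36:84  37:539  38:1280  39:1510
  40:1310  41:697  42:618  43:949  44:224
Giant step factor: 174^(-45) ≡ 742 (mod 2011).
Scan 1488·742^i mod 2011 for i = 0, 1, …:
  i=0: 1488   i=1: 57   i=2: 63   i=3: 493
  i=4: 1815   i=5: 1371   i=6: 1727   i=7: 427
  i=8: 1107   i=9: 906     …   i=14: 778
  i=15: 119
Match at i=15, j=18: x = 15·45 + 18 = 693.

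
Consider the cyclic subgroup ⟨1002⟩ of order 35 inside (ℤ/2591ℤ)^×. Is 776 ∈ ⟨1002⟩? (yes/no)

776 ∈ ⟨1002⟩ iff 776^35 ≡ 1 (mod 2591), since |⟨1002⟩| = 35.
776^35 mod 2591 = 1982.
Since 1982 ≠ 1, 776 does not lie in the subgroup.

no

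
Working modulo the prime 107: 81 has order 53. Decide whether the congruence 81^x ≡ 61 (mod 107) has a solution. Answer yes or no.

yes

61 ∈ ⟨81⟩ iff 61^53 ≡ 1 (mod 107), since |⟨81⟩| = 53.
61^53 mod 107 = 1.
Since 1 = 1, 61 lies in the subgroup.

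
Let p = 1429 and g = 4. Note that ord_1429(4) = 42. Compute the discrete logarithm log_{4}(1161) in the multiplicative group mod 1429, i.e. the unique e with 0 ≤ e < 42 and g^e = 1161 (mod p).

Successive powers of 4 modulo 1429:
  4^0=1  4^1=4  4^2=16  4^3=64  4^4=256  4^5=1024
  4^6=1238  4^7=665  4^8=1231  4^9=637  4^10=1119  4^11=189
  4^12=756  4^13=166  4^14=664  4^15=1227  4^16=621  4^17=1055
  4^18=1362  4^19=1161
So 4^19 ≡ 1161 (mod 1429), giving e = 19.

19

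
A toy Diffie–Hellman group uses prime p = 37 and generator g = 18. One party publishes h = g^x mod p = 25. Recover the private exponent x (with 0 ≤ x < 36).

26

Successive powers of 18 modulo 37:
  18^0=1  18^1=18  18^2=28  18^3=23  18^4=7  18^5=15
  18^6=11  18^7=13  18^8=12  18^9=31  18^10=3  18^11=17
  18^12=10  18^13=32  18^14=21  18^15=8  18^16=33  18^17=2
  18^18=36  18^19=19  18^20=9  18^21=14  18^22=30  18^23=22
  18^24=26  18^25=24  18^26=25
So 18^26 ≡ 25 (mod 37), giving x = 26.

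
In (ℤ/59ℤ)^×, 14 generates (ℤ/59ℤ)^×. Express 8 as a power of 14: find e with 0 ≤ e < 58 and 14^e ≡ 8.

49

Baby-step giant-step with m = ceil(sqrt(58)) = 8.
Baby table (14^j mod 59 for j=0..7):
  0:1  1:14  2:19  3:30  4:7  5:39  6:15  7:33
Giant step factor: 14^(-8) ≡ 53 (mod 59).
Scan 8·53^i mod 59 for i = 0, 1, …:
  i=0: 8   i=1: 11   i=2: 52   i=3: 42
  i=4: 43   i=5: 37   i=6: 14
Match at i=6, j=1: e = 6·8 + 1 = 49.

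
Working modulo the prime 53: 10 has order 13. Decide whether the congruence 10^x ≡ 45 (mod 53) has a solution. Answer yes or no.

no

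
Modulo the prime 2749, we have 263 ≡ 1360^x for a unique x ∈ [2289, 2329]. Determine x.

2323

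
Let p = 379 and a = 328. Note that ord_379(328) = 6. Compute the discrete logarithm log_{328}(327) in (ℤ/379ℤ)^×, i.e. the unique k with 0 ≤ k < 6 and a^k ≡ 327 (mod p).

Successive powers of 328 modulo 379:
  328^0=1  328^1=328  328^2=327
So 328^2 ≡ 327 (mod 379), giving k = 2.

2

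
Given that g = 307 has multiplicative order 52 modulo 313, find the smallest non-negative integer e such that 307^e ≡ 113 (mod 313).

24

Baby-step giant-step with m = ceil(sqrt(52)) = 8.
Baby table (307^j mod 313 for j=0..7):
  0:1  1:307  2:36  3:97  4:44  5:49  6:19  7:199
Giant step factor: 307^(-8) ≡ 27 (mod 313).
Scan 113·27^i mod 313 for i = 0, 1, …:
  i=0: 113   i=1: 234   i=2: 58   i=3: 1
Match at i=3, j=0: e = 3·8 + 0 = 24.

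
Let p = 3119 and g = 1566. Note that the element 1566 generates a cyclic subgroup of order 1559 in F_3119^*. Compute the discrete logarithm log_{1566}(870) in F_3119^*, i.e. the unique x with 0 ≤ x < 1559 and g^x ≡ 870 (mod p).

1391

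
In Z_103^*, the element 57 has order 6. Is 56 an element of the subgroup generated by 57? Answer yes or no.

56 ∈ ⟨57⟩ iff 56^6 ≡ 1 (mod 103), since |⟨57⟩| = 6.
56^6 mod 103 = 1.
Since 1 = 1, 56 lies in the subgroup.

yes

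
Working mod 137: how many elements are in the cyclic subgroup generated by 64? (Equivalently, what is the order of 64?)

34

The order of 64 must divide p − 1 = 136 = 2^3 · 17.
Divisors: 1, 2, 4, 8, 17, 34, 68, 136.
Check each in increasing order: 64^1 ≡ 64;  64^2 ≡ 123;  64^4 ≡ 59;  64^8 ≡ 56;  64^17 ≡ 136;  64^34 ≡ 1.
Smallest exponent giving 1 is 34.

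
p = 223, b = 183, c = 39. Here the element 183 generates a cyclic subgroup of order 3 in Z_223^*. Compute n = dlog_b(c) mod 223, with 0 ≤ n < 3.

2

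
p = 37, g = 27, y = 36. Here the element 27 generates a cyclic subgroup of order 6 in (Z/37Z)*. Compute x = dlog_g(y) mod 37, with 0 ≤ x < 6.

3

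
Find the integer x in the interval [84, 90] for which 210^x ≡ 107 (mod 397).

90

Compute 210^84 mod 397 = 106, then multiply by 210 repeatedly:
  210^84=106  210^85=28  210^86=322  210^87=130  210^88=304
  210^89=320  210^90=107
Found 107 at exponent 90.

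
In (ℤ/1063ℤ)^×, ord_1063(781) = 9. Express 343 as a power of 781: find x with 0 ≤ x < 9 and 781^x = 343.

Successive powers of 781 modulo 1063:
  781^0=1  781^1=781  781^2=862  781^3=343
So 781^3 ≡ 343 (mod 1063), giving x = 3.

3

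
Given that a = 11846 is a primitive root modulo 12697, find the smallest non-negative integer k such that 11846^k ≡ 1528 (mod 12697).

10403

Baby-step giant-step with m = ceil(sqrt(12696)) = 113.
Baby table (11846^j mod 12697 for j=0..112):
  0:1  1:11846  2:472  3:4632  4:6935  5:2420  6:10191  7:12207
  8:10686  9:9963  10:3083  11:4646  12:7718  13:9028  14:11554  15:7721
  16:6475  17:273  18:8920  19:1886  20:7533  21:1402  22:416  23:1500
  24:5897  25:9665  26:2741  27:3657  28:11355  29:12009  30:1426  31:5386
  32:131  33:2792  34:11044  35:10033  36:6998  37:12292  38:1836  39:11992
  40:3196  41:10059  42:10266  43:11867  44:7995  45:1847  46:2631  47:8388
  48:10223  49:10369  50:396  51:5823  52:9154  53:5904  54:3708  55:6045
  56:10687  57:9112  58:3555  59:9278  60:1956  61:11448  62:9048  63:7231
  64:4464  65:10236  66:12003  67:6532  68:2554  69:10430  70:11970  71:9221
  72:12372  73:9938  74:11661  75:5543  76:6191  77:714  78:1842  79:6886
  80:6028  81:12457  82:1088  83:993  84:5656  85:11604  86:3262  87:4681
  88:3327  89:154  90:8613  91:9203  92:2296  93:1442  94:4467  95:7683
  96:722  97:7731  98:10662  99:4993  100:4452  101:7751  102:6339  103:1736
  104:8213  105:6784  106:3951  107:2404  108:11110  109:4655  110:59  111:579
  112:2454
Giant step factor: 11846^(-113) ≡ 9528 (mod 12697).
Scan 1528·9528^i mod 12697 for i = 0, 1, …:
  i=0: 1528   i=1: 8022   i=2: 10373   i=3: 496
  i=4: 2604   i=5: 974   i=6: 11462   i=7: 3039
  i=8: 6432   i=9: 8374     …   i=91: 4139
  i=92: 12207
Match at i=92, j=7: k = 92·113 + 7 = 10403.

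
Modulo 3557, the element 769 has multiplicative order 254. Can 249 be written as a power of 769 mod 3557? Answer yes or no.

yes

249 ∈ ⟨769⟩ iff 249^254 ≡ 1 (mod 3557), since |⟨769⟩| = 254.
249^254 mod 3557 = 1.
Since 1 = 1, 249 lies in the subgroup.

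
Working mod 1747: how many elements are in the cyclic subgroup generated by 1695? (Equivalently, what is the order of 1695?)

291

The order of 1695 must divide p − 1 = 1746 = 2 · 3^2 · 97.
Divisors: 1, 2, 3, 6, 9, 18, 97, 194, 291, 582, 873, 1746.
Check each in increasing order: 1695^1 ≡ 1695;  1695^2 ≡ 957;  1695^3 ≡ 899;  1695^6 ≡ 1087;  1695^9 ≡ 640;  1695^18 ≡ 802;  1695^97 ≡ 371;  1695^194 ≡ 1375;  1695^291 ≡ 1.
Smallest exponent giving 1 is 291.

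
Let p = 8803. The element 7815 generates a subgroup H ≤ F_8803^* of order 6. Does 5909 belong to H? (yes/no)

no

⟨7815⟩ has order 6; its elements mod 8803 are {1, 988, 989, 7814, 7815, 8802}.
5909 is not in this set.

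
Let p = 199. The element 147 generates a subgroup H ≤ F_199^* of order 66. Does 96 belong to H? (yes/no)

96 ∈ ⟨147⟩ iff 96^66 ≡ 1 (mod 199), since |⟨147⟩| = 66.
96^66 mod 199 = 1.
Since 1 = 1, 96 lies in the subgroup.

yes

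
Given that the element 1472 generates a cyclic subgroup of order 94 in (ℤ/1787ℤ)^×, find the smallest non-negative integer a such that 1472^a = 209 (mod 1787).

14

Successive powers of 1472 modulo 1787:
  1472^0=1  1472^1=1472  1472^2=940  1472^3=542  1472^4=822  1472^5=185
  1472^6=696  1472^7=561  1472^8=198  1472^9=175  1472^10=272  1472^11=96
  1472^12=139  1472^13=890  1472^14=209
So 1472^14 ≡ 209 (mod 1787), giving a = 14.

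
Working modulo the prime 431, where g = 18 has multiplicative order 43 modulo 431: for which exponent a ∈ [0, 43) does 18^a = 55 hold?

12

Baby-step giant-step with m = ceil(sqrt(43)) = 7.
Baby table (18^j mod 431 for j=0..6):
  0:1  1:18  2:324  3:229  4:243  5:64  6:290
Giant step factor: 18^(-7) ≡ 9 (mod 431).
Scan 55·9^i mod 431 for i = 0, 1, …:
  i=0: 55   i=1: 64
Match at i=1, j=5: a = 1·7 + 5 = 12.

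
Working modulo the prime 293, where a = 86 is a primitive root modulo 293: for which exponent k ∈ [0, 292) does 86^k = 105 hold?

193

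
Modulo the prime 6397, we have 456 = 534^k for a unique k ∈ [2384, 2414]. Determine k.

2398

Compute 534^2384 mod 6397 = 3240, then multiply by 534 repeatedly:
  534^2384=3240  534^2385=2970  534^2386=5921  534^2387=1696  534^2388=3687
  534^2389=4979  534^2390=4031  534^2391=3162  534^2392=6097  534^2393=6122
  534^2394=281  534^2395=2923  534^2396=14  534^2397=1079  534^2398=456
Found 456 at exponent 2398.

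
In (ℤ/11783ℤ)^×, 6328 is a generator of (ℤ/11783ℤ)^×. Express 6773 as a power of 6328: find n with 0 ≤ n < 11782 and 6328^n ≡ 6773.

4855

Baby-step giant-step with m = ceil(sqrt(11782)) = 109.
Baby table (6328^j mod 11783 for j=0..108):
  0:1  1:6328  2:4950  3:4386  4:5643  5:6414  6:7140  7:5898
  8:5783  9:8609  10:4943  11:7222  12:6342  13:11061  14:2988  15:8132
  16:2935  17:2672  18:11594  19:5874  20:7090  21:7639  22:5726  23:1403
  24:5585  25:4663  26:2832  27:10736  28:8413  29:1870  30:3228  31:6845
  32:852  33:6625  34:10869  35:1661  36:372  37:9199  38:3252  39:5538
  40:1822  41:5842  42:4905  43:2418  44:6770  45:9355  46:648  47:60
  48:2624  49:2425  50:3934  51:8656  52:7784  53:4212  54:390  55:5273
  56:9871  57:2005  58:9132  59:3464  60:3812  61:2535  62:4817  63:11138
  64:7141  65:443  66:10733  67:1212  68:10586  69:1853  70:1699  71:5176
  72:8771  73:4958  74:7878  75:9894  76:6153  77:5152  78:10078  79:3988
  80:8661  81:4075  82:5396  83:10537  84:9922  85:6592  86:2356  87:3273
  88:8813  89:11508  90:3684  91:5578  92:7499  93:3531  94:3600  95:4261
  96:4104  97:380  98:908  99:7503  100:5277  101:11617  102:10022  103:3110
  104:2470  105:5902  106:7529  107:4843  108:10704
Giant step factor: 6328^(-109) ≡ 2136 (mod 11783).
Scan 6773·2136^i mod 11783 for i = 0, 1, …:
  i=0: 6773   i=1: 9387   i=2: 7749   i=3: 8532
  i=4: 7834   i=5: 1564   i=6: 6115   i=7: 6076
  i=8: 5253   i=9: 2992     …   i=43: 10902
  i=44: 3464
Match at i=44, j=59: n = 44·109 + 59 = 4855.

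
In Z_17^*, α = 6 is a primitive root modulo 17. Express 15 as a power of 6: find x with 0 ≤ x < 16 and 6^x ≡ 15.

Successive powers of 6 modulo 17:
  6^0=1  6^1=6  6^2=2  6^3=12  6^4=4  6^5=7
  6^6=8  6^7=14  6^8=16  6^9=11  6^10=15
So 6^10 ≡ 15 (mod 17), giving x = 10.

10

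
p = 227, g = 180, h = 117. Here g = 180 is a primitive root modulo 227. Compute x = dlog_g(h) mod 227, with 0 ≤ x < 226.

221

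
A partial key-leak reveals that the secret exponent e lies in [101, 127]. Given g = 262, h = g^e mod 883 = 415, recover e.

103

Compute 262^101 mod 883 = 862, then multiply by 262 repeatedly:
  262^101=862  262^102=679  262^103=415
Found 415 at exponent 103.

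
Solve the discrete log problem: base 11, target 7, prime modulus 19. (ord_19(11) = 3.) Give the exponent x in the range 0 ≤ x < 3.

Successive powers of 11 modulo 19:
  11^0=1  11^1=11  11^2=7
So 11^2 ≡ 7 (mod 19), giving x = 2.

2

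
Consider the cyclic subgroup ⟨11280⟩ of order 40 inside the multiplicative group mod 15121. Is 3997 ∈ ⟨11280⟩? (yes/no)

no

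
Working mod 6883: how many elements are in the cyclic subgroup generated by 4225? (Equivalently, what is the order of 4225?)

1147

The order of 4225 must divide p − 1 = 6882 = 2 · 3 · 31 · 37.
Divisors: 1, 2, 3, 6, 31, 37, 62, 74, 93, 111, 186, 222, 1147, 2294, 3441, 6882.
Check each in increasing order: 4225^1 ≡ 4225;  4225^2 ≡ 3006;  4225^3 ≡ 1215;  4225^6 ≡ 3263;  4225^31 ≡ 5317;  4225^37 ≡ 4211;  4225^62 ≡ 2008;  4225^74 ≡ 1913;  4225^93 ≡ 1003;  4225^111 ≡ 2533;  4225^186 ≡ 1091;  4225^222 ≡ 1133;  4225^1147 ≡ 1.
Smallest exponent giving 1 is 1147.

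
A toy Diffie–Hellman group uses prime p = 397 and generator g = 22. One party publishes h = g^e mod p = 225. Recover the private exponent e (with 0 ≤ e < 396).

246

Baby-step giant-step with m = ceil(sqrt(396)) = 20.
Baby table (22^j mod 397 for j=0..19):
  0:1  1:22  2:87  3:326  4:26  5:175  6:277  7:139
  8:279  9:183  10:56  11:41  12:108  13:391  14:265  15:272
  16:29  17:241  18:141  19:323
Giant step factor: 22^(-20) ≡ 129 (mod 397).
Scan 225·129^i mod 397 for i = 0, 1, …:
  i=0: 225   i=1: 44   i=2: 118   i=3: 136
  i=4: 76   i=5: 276   i=6: 271   i=7: 23
  i=8: 188   i=9: 35   i=10: 148   i=11: 36
  i=12: 277
Match at i=12, j=6: e = 12·20 + 6 = 246.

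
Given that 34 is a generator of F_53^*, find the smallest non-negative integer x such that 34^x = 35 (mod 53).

15

Successive powers of 34 modulo 53:
  34^0=1  34^1=34  34^2=43  34^3=31  34^4=47  34^5=8
  34^6=7  34^7=26  34^8=36  34^9=5  34^10=11  34^11=3
  34^12=49  34^13=23  34^14=40  34^15=35
So 34^15 ≡ 35 (mod 53), giving x = 15.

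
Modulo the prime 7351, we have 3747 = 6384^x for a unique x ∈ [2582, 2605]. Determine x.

2584

Compute 6384^2582 mod 7351 = 4451, then multiply by 6384 repeatedly:
  6384^2582=4451  6384^2583=3569  6384^2584=3747
Found 3747 at exponent 2584.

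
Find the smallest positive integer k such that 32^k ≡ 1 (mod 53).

52

The order of 32 must divide p − 1 = 52 = 2^2 · 13.
Divisors: 1, 2, 4, 13, 26, 52.
Check each in increasing order: 32^1 ≡ 32;  32^2 ≡ 17;  32^4 ≡ 24;  32^13 ≡ 30;  32^26 ≡ 52;  32^52 ≡ 1.
Smallest exponent giving 1 is 52.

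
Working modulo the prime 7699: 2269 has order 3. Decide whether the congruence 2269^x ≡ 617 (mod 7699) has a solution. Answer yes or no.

617 ∈ ⟨2269⟩ iff 617^3 ≡ 1 (mod 7699), since |⟨2269⟩| = 3.
617^3 mod 7699 = 4021.
Since 4021 ≠ 1, 617 does not lie in the subgroup.

no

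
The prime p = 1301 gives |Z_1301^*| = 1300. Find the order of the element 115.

The order of 115 must divide p − 1 = 1300 = 2^2 · 5^2 · 13.
Divisors: 1, 2, 4, 5, 10, 13, 20, 25, 26, 50, 52, 65, 100, 130, 260, 325, 650, 1300.
Check each in increasing order: 115^1 ≡ 115;  115^2 ≡ 215;  115^4 ≡ 690;  115^5 ≡ 1290;  115^10 ≡ 121;  115^13 ≡ 726;  115^20 ≡ 330;  115^25 ≡ 273;  115^26 ≡ 171;  115^50 ≡ 372;  115^52 ≡ 619;  115^65 ≡ 549;  115^100 ≡ 478;  115^130 ≡ 870;  115^260 ≡ 1019;  115^325 ≡ 1.
Smallest exponent giving 1 is 325.

325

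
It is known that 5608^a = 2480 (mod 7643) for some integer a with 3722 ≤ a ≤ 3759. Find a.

Compute 5608^3722 mod 7643 = 6201, then multiply by 5608 repeatedly:
  5608^3722=6201  5608^3723=7201  5608^3724=5239  5608^3725=620  5608^3726=7038
  5608^3727=652  5608^3728=3062  5608^3729=5518  5608^3730=6080  5608^3731=1217
  5608^3732=7380  5608^3733=195  5608^3734=611  5608^3735=2424  5608^3736=4538
  5608^3737=5557  5608^3738=3145  5608^3739=4759  5608^3740=6759  5608^3741=2835
  5608^3742=1240  5608^3743=6433  5608^3744=1304  5608^3745=6124  5608^3746=3393
  5608^3747=4517  5608^3748=2434  5608^3749=7117  5608^3750=390  5608^3751=1222
  5608^3752=4848  5608^3753=1433  5608^3754=3471  5608^3755=6290  5608^3756=1875
  5608^3757=5875  5608^3758=5670  5608^3759=2480
Found 2480 at exponent 3759.

3759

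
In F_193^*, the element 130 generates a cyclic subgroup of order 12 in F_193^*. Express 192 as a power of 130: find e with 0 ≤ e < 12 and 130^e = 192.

Successive powers of 130 modulo 193:
  130^0=1  130^1=130  130^2=109  130^3=81  130^4=108  130^5=144
  130^6=192
So 130^6 ≡ 192 (mod 193), giving e = 6.

6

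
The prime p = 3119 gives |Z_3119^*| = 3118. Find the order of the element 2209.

1559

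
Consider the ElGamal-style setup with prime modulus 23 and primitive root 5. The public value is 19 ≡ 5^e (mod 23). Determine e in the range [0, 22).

Successive powers of 5 modulo 23:
  5^0=1  5^1=5  5^2=2  5^3=10  5^4=4  5^5=20
  5^6=8  5^7=17  5^8=16  5^9=11  5^10=9  5^11=22
  5^12=18  5^13=21  5^14=13  5^15=19
So 5^15 ≡ 19 (mod 23), giving e = 15.

15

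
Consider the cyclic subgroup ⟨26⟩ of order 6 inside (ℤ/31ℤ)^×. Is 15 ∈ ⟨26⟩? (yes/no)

no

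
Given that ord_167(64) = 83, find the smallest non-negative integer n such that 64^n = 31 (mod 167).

Baby-step giant-step with m = ceil(sqrt(83)) = 10.
Baby table (64^j mod 167 for j=0..9):
  0:1  1:64  2:88  3:121  4:62  5:127  6:112  7:154
  8:3  9:25
Giant step factor: 64^(-10) ≡ 31 (mod 167).
Scan 31·31^i mod 167 for i = 0, 1, …:
  i=0: 31   i=1: 126   i=2: 65   i=3: 11
  i=4: 7   i=5: 50   i=6: 47   i=7: 121
Match at i=7, j=3: n = 7·10 + 3 = 73.

73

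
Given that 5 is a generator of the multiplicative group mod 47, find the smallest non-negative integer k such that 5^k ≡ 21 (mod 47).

Successive powers of 5 modulo 47:
  5^0=1  5^1=5  5^2=25  5^3=31  5^4=14  5^5=23
  5^6=21
So 5^6 ≡ 21 (mod 47), giving k = 6.

6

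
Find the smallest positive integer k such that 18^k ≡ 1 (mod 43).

42

The order of 18 must divide p − 1 = 42 = 2 · 3 · 7.
Divisors: 1, 2, 3, 6, 7, 14, 21, 42.
Check each in increasing order: 18^1 ≡ 18;  18^2 ≡ 23;  18^3 ≡ 27;  18^6 ≡ 41;  18^7 ≡ 7;  18^14 ≡ 6;  18^21 ≡ 42;  18^42 ≡ 1.
Smallest exponent giving 1 is 42.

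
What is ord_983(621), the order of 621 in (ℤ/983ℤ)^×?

The order of 621 must divide p − 1 = 982 = 2 · 491.
Divisors: 1, 2, 491, 982.
Check each in increasing order: 621^1 ≡ 621;  621^2 ≡ 305;  621^491 ≡ 1.
Smallest exponent giving 1 is 491.

491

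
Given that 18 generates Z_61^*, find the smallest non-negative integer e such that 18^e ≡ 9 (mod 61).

24

Baby-step giant-step with m = ceil(sqrt(60)) = 8.
Baby table (18^j mod 61 for j=0..7):
  0:1  1:18  2:19  3:37  4:56  5:32  6:27  7:59
Giant step factor: 18^(-8) ≡ 22 (mod 61).
Scan 9·22^i mod 61 for i = 0, 1, …:
  i=0: 9   i=1: 15   i=2: 25   i=3: 1
Match at i=3, j=0: e = 3·8 + 0 = 24.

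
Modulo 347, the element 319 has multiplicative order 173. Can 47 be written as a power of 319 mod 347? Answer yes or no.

no

47 ∈ ⟨319⟩ iff 47^173 ≡ 1 (mod 347), since |⟨319⟩| = 173.
47^173 mod 347 = 346.
Since 346 ≠ 1, 47 does not lie in the subgroup.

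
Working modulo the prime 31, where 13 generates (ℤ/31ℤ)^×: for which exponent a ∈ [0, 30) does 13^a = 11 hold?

13

Successive powers of 13 modulo 31:
  13^0=1  13^1=13  13^2=14  13^3=27  13^4=10  13^5=6
  13^6=16  13^7=22  13^8=7  13^9=29  13^10=5  13^11=3
  13^12=8  13^13=11
So 13^13 ≡ 11 (mod 31), giving a = 13.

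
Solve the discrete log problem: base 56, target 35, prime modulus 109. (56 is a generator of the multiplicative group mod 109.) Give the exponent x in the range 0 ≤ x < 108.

20

Baby-step giant-step with m = ceil(sqrt(108)) = 11.
Baby table (56^j mod 109 for j=0..10):
  0:1  1:56  2:84  3:17  4:80  5:11  6:71  7:52
  8:78  9:8  10:12
Giant step factor: 56^(-11) ≡ 103 (mod 109).
Scan 35·103^i mod 109 for i = 0, 1, …:
  i=0: 35   i=1: 8
Match at i=1, j=9: x = 1·11 + 9 = 20.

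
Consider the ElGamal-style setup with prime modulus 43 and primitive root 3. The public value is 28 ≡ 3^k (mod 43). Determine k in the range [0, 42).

5

Baby-step giant-step with m = ceil(sqrt(42)) = 7.
Baby table (3^j mod 43 for j=0..6):
  0:1  1:3  2:9  3:27  4:38  5:28  6:41
Giant step factor: 3^(-7) ≡ 7 (mod 43).
Scan 28·7^i mod 43 for i = 0, 1, …:
  i=0: 28
Match at i=0, j=5: k = 0·7 + 5 = 5.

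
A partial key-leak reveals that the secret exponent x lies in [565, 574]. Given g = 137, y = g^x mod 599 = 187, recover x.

567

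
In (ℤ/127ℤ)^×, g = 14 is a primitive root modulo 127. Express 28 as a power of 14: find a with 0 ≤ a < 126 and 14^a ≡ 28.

91

Baby-step giant-step with m = ceil(sqrt(126)) = 12.
Baby table (14^j mod 127 for j=0..11):
  0:1  1:14  2:69  3:77  4:62  5:106  6:87  7:75
  8:34  9:95  10:60  11:78
Giant step factor: 14^(-12) ≡ 122 (mod 127).
Scan 28·122^i mod 127 for i = 0, 1, …:
  i=0: 28   i=1: 114   i=2: 65   i=3: 56
  i=4: 101   i=5: 3   i=6: 112   i=7: 75
Match at i=7, j=7: a = 7·12 + 7 = 91.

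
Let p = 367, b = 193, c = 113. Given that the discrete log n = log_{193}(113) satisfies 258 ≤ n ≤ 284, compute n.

Compute 193^258 mod 367 = 47, then multiply by 193 repeatedly:
  193^258=47  193^259=263  193^260=113
Found 113 at exponent 260.

260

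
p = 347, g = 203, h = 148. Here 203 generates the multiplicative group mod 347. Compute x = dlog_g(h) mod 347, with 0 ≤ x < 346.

319

Baby-step giant-step with m = ceil(sqrt(346)) = 19.
Baby table (203^j mod 347 for j=0..18):
  0:1  1:203  2:263  3:298  4:116  5:299  6:319  7:215
  8:270  9:331  10:222  11:303  12:90  13:226  14:74  15:101
  16:30  17:191  18:256
Giant step factor: 203^(-19) ≡ 55 (mod 347).
Scan 148·55^i mod 347 for i = 0, 1, …:
  i=0: 148   i=1: 159   i=2: 70   i=3: 33
  i=4: 80   i=5: 236   i=6: 141   i=7: 121
  i=8: 62   i=9: 287     …   i=15: 46
  i=16: 101
Match at i=16, j=15: x = 16·19 + 15 = 319.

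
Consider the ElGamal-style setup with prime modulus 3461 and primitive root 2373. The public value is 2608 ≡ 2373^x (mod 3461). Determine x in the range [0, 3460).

Baby-step giant-step with m = ceil(sqrt(3460)) = 59.
Baby table (2373^j mod 3461 for j=0..58):
  0:1  1:2373  2:82  3:770  4:3263  5:842  6:1069  7:3285
  8:1133  9:2873  10:2920  11:238  12:631  13:2211  14:3288  15:1330
  16:3119  17:1769  18:3105  19:3157  20:1957  21:2760  22:1268  23:1355
  24:146  25:358  26:1589  27:1668  28:2241  29:1797  30:329  31:1992
  32:2751  33:677  34:617  35:138  36:2140  37:933  38:2430  39:364
  40:1983  41:2160  42:3400  43:609  44:1920  45:1484  46:1695  47:553
  48:550  49:353  50:107  51:1258  52:1852  53:2787  54:3041  55:108
  56:170  57:1934  58:96
Giant step factor: 2373^(-59) ≡ 28 (mod 3461).
Scan 2608·28^i mod 3461 for i = 0, 1, …:
  i=0: 2608   i=1: 343   i=2: 2682   i=3: 2415
  i=4: 1861   i=5: 193   i=6: 1943   i=7: 2489
  i=8: 472   i=9: 2833     …   i=23: 2389
  i=24: 1133
Match at i=24, j=8: x = 24·59 + 8 = 1424.

1424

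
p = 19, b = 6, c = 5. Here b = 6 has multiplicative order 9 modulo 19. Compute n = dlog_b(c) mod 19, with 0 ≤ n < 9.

5

Successive powers of 6 modulo 19:
  6^0=1  6^1=6  6^2=17  6^3=7  6^4=4  6^5=5
So 6^5 ≡ 5 (mod 19), giving n = 5.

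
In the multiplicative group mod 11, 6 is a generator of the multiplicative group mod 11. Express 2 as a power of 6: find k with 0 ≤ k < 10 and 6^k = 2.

9

Successive powers of 6 modulo 11:
  6^0=1  6^1=6  6^2=3  6^3=7  6^4=9  6^5=10
  6^6=5  6^7=8  6^8=4  6^9=2
So 6^9 ≡ 2 (mod 11), giving k = 9.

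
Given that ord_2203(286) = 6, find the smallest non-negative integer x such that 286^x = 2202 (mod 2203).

Successive powers of 286 modulo 2203:
  286^0=1  286^1=286  286^2=285  286^3=2202
So 286^3 ≡ 2202 (mod 2203), giving x = 3.

3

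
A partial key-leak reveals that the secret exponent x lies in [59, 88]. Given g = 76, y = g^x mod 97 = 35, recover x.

Compute 76^59 mod 97 = 57, then multiply by 76 repeatedly:
  76^59=57  76^60=64  76^61=14  76^62=94  76^63=63
  76^64=35
Found 35 at exponent 64.

64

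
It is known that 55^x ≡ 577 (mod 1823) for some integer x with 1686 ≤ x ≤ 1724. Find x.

1706

Compute 55^1686 mod 1823 = 709, then multiply by 55 repeatedly:
  55^1686=709  55^1687=712  55^1688=877  55^1689=837  55^1690=460
  55^1691=1601  55^1692=551  55^1693=1137  55^1694=553  55^1695=1247
  55^1696=1134  55^1697=388  55^1698=1287  55^1699=1511  55^1700=1070
  55^1701=514  55^1702=925  55^1703=1654  55^1704=1643  55^1705=1038
  55^1706=577
Found 577 at exponent 1706.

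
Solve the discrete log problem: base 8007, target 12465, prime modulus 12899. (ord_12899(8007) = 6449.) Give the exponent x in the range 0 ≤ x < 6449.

2221

Baby-step giant-step with m = ceil(sqrt(6449)) = 81.
Baby table (8007^j mod 12899 for j=0..80):
  0:1  1:8007  2:4019  3:10027  4:2813  5:2037  6:5923  7:8737
  8:5882  9:2925  10:8790  11:4586  12:9548  13:11362  14:11786  15:1418
  16:2806  17:10483  18:3588  19:3043  20:11989  21:1565  22:6026  23:7922
  24:7071  25:3786  26:1852  27:8013  28:465  29:8343  30:11379  31:6016
  32:5246  33:5578  34:6708  35:12419  36:542  37:5730  38:11266  39:4155
  40:2564  41:7639  42:11314  43:1521  44:1991  45:11672  46:4449  47:9004
  48:2517  49:5381  50:3007  51:7515  52:11669  53:6226  54:9846  55:11133
  56:9841  57:9795  58:2645  59:11256  60:1479  61:1071  62:10561  63:8982
  64:6949  65:7256  66:1696  67:10124  68:5552  69:4910  70:11117  71:10719
  72:9986  73:9900  74:4945  75:7584  76:9495  77:12658  78:5163  79:11745
  80:8505
Giant step factor: 8007^(-81) ≡ 9181 (mod 12899).
Scan 12465·9181^i mod 12899 for i = 0, 1, …:
  i=0: 12465   i=1: 1237   i=2: 5777   i=3: 10848
  i=4: 2309   i=5: 5872   i=6: 5911   i=7: 2798
  i=8: 6529   i=9: 1096     …   i=26: 6583
  i=27: 6708
Match at i=27, j=34: x = 27·81 + 34 = 2221.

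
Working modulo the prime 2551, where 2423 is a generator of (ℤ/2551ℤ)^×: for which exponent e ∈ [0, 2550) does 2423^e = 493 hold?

1280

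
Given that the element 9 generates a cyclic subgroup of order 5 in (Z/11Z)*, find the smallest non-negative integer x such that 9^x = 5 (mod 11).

4

Successive powers of 9 modulo 11:
  9^0=1  9^1=9  9^2=4  9^3=3  9^4=5
So 9^4 ≡ 5 (mod 11), giving x = 4.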